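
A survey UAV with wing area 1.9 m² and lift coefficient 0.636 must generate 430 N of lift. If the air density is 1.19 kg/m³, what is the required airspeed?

v = 24.5 m/s

L = ½ρv²S·CL ⇒ v = √(2L/(ρ·S·CL))
v = √(2 × 430 / (1.19 × 1.9 × 0.636)) = √598.1 = 24.5 m/s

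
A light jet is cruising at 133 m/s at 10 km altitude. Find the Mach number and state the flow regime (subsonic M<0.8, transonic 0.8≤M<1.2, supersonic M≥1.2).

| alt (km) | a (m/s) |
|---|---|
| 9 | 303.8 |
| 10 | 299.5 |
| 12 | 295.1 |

At 10 km, from the table: a = 299.5 m/s.
M = v/a = 133 / 299.5 = 0.444
M = 0.444 → subsonic.

M = 0.444 (subsonic)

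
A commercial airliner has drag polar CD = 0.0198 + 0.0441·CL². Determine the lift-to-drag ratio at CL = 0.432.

CD = 0.0198 + 0.0441 × 0.432² = 0.02803
L/D = CL/CD = 0.432 / 0.02803 = 15.4

L/D = 15.4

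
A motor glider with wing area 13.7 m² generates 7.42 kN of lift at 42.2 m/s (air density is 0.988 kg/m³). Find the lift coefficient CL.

From L = ½ρv²S·CL, rearranging gives CL = 2L/(ρv²S).
CL = 2 × 7420 / (0.988 × 42.2² × 13.7) = 0.616

CL = 0.616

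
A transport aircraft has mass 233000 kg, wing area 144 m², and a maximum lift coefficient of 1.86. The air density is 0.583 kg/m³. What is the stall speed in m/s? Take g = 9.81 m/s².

At stall, lift equals weight: L = W = m·g = 233000 × 9.81 = 2.286×10^6 N.
V_stall = √(2W/(ρ·S·CL,max)) = √(2 × 2.286×10^6 / (0.583 × 144 × 1.86))
V_stall = √29280 = 171 m/s

V_stall = 171 m/s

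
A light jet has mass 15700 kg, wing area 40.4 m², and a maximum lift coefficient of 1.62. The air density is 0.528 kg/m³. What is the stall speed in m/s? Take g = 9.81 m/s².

V_stall = 94.4 m/s

At stall, lift equals weight: L = W = m·g = 15700 × 9.81 = 1.54×10^5 N.
From L = ½ρV²S·CL,max = W: V_stall = √(2W/(ρSCL,max)) = √(2·1.54×10^5/(0.528·40.4·1.62))
V_stall = √8914 = 94.4 m/s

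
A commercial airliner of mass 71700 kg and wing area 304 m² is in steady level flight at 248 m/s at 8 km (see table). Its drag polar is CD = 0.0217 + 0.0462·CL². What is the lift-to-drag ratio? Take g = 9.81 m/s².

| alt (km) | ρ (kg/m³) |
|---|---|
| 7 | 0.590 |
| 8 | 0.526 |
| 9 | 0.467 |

At 8 km, from the table: ρ = 0.526 kg/m³.
Weight W = mg = 71700 × 9.81 = 7.0338×10^5 N; in level flight L = W.
Dynamic pressure q = 0.5 × 0.526 × 248² = 16180 Pa.
CL = 2W/(ρv²S) = 2×7.0338×10^5/(0.526×248²×304) = 0.143.
CD = 0.0217 + 0.0462 × 0.143² = 0.02265.
L/D = CL/CD = 0.143 / 0.02265 = 6.32

L/D = 6.32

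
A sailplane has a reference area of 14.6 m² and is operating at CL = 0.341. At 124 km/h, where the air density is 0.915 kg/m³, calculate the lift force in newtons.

L = 2700 N

Convert speed: v = 124 km/h ÷ 3.6 = 34.44 m/s.
L = ½ρv²S·CL = ½ × 0.915 × 34.44² × 14.6 × 0.341 = 2700 N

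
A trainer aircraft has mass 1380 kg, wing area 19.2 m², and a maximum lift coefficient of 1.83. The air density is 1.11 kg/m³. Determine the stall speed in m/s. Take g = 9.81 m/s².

Weight W = mg = 1380 × 9.81 = 13540 N.
V_stall = √(2W/(ρ·S·CL,max)) = √(2 × 13540 / (1.11 × 19.2 × 1.83))
V_stall = √694.2 = 26.3 m/s

V_stall = 26.3 m/s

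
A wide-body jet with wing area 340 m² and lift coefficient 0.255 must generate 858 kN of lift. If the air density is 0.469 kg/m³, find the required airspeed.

v = 205 m/s

L = ½ρv²S·CL ⇒ v = √(2L/(ρ·S·CL))
v = √(2 × 8.58×10^5 / (0.469 × 340 × 0.255)) = √42200 = 205 m/s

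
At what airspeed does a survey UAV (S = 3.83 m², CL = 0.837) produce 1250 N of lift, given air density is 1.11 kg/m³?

v = 26.5 m/s

L = ½ρv²S·CL ⇒ v = √(2L/(ρ·S·CL))
v = √(2 × 1250 / (1.11 × 3.83 × 0.837)) = √702.6 = 26.5 m/s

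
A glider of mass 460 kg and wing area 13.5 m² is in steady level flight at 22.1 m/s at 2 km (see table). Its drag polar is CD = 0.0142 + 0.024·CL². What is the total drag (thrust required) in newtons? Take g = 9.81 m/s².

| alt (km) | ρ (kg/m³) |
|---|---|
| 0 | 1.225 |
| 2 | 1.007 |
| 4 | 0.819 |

At 2 km, from the table: ρ = 1.007 kg/m³.
Level flight ⇒ L = W = m·g = 460 × 9.81 = 4512.6 N.
q = ½ρv² = ½ × 1.007 × 22.1² = 245.9 Pa.
CL = 2W/(ρv²S) = 2×4512.6/(1.007×22.1²×13.5) = 1.359.
CD = 0.0142 + 0.024 × 1.359² = 0.05854.
D = q·S·CD = 245.9 × 13.5 × 0.05854 = 194.4 N

D = 194 N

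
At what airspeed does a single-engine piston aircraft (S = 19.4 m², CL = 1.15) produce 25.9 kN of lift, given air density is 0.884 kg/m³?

v = 51.2 m/s

L = ½ρv²S·CL ⇒ v = √(2L/(ρ·S·CL))
v = √(2 × 25900 / (0.884 × 19.4 × 1.15)) = √2627 = 51.2 m/s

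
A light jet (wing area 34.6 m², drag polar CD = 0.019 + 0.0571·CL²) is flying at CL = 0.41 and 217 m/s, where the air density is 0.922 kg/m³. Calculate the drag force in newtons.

CD = 0.019 + 0.0571 × 0.41² = 0.0286
D = ½ρv²S·CD = ½ × 0.922 × 217² × 34.6 × 0.0286 = 21500 N

D = 21500 N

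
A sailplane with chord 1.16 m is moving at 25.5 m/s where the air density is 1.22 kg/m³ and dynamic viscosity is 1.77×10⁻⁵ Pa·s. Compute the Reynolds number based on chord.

Re = ρ·v·c/μ = 1.22 × 25.5 × 1.16 / (1.77×10⁻⁵) = 2.04×10^6

Re = 2.04×10^6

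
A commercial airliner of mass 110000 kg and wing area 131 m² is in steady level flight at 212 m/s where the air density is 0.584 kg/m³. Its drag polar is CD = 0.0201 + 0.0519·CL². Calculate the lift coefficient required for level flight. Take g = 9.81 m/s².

CL = 0.628

Level flight ⇒ L = W = m·g = 110000 × 9.81 = 1.0791×10^6 N.
q = ½ρv² = ½ × 0.584 × 212² = 13120 Pa.
CL = W/(q·S) = 1.0791×10^6 / (13120 × 131) = 0.6277.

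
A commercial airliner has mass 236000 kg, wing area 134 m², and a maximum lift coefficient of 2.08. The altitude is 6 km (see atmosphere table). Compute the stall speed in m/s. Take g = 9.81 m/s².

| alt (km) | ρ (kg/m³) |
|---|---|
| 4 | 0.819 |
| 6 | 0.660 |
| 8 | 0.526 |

V_stall = 159 m/s

At 6 km, from the table: ρ = 0.660 kg/m³.
Weight W = mg = 236000 × 9.81 = 2.315×10^6 N.
V_stall = √(2W/(ρ·S·CL,max)) = √(2 × 2.315×10^6 / (0.66 × 134 × 2.08))
V_stall = √25170 = 159 m/s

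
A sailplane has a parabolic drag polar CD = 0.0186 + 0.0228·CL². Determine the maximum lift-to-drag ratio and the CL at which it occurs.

For CD = CD0 + K·CL², (L/D)max occurs at CL* = √(CD0/K) and equals 1/(2√(K·CD0)).
(L/D)max = 1/(2√(0.0228 × 0.0186)) = 1/(2 × 0.02059) = 24.3
CL* = √(0.0186/0.0228) = 0.903

(L/D)max = 24.3, at CL = 0.903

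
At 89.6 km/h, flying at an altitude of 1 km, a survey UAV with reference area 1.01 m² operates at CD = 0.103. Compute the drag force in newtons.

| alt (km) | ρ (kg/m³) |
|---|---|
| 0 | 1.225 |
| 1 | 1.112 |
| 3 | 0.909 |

At 1 km, from the table: ρ = 1.112 kg/m³.
Convert speed: v = 89.6 km/h ÷ 3.6 = 24.89 m/s.
Dynamic pressure q = ½ρv² = ½ × 1.112 × 24.89² = 344.4 Pa.
D = q·S·CD = 344.4 × 1.01 × 0.103 = 35.8 N

D = 35.8 N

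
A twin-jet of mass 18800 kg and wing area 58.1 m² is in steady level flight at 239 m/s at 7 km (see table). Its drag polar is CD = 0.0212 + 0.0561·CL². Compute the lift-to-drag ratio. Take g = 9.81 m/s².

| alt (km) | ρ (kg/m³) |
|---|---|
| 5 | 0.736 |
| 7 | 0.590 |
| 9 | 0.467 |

L/D = 8.12

At 7 km, from the table: ρ = 0.590 kg/m³.
Weight W = mg = 18800 × 9.81 = 1.8443×10^5 N; in level flight L = W.
q = ½ρv² = ½ × 0.59 × 239² = 16850 Pa.
CL = 2W/(ρv²S) = 2×1.8443×10^5/(0.59×239²×58.1) = 0.1884.
CD = 0.0212 + 0.0561 × 0.1884² = 0.02319.
L/D = CL/CD = 0.1884 / 0.02319 = 8.12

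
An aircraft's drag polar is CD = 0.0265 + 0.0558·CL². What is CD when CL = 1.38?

CD = 0.133

CD = 0.0265 + 0.0558 × 1.38² = 0.0265 + 0.1063 = 0.133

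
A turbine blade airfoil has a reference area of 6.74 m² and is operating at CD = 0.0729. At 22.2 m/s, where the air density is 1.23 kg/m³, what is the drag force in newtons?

D = 149 N

D = ½ρv²S·CD = ½ × 1.23 × 22.2² × 6.74 × 0.0729 = 149 N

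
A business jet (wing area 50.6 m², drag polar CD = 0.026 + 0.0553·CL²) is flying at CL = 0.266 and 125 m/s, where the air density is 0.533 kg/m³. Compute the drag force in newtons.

CD = 0.026 + 0.0553 × 0.266² = 0.02991
D = ½ρv²S·CD = ½ × 0.533 × 125² × 50.6 × 0.02991 = 6300 N

D = 6300 N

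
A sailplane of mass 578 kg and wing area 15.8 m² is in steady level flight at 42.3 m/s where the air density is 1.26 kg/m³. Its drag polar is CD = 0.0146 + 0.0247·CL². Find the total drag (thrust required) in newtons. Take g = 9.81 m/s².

Weight W = mg = 578 × 9.81 = 5670.2 N; in level flight L = W.
Dynamic pressure q = 0.5 × 1.26 × 42.3² = 1127 Pa.
CL = W/(q·S) = 5670.2 / (1127 × 15.8) = 0.3184.
CD = 0.0146 + 0.0247 × 0.3184² = 0.0171.
D = q·S·CD = 1127 × 15.8 × 0.0171 = 304.6 N

D = 305 N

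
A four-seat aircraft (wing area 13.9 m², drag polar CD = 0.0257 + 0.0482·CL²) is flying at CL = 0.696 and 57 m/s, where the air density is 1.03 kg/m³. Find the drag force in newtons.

D = 1140 N

CD = 0.0257 + 0.0482 × 0.696² = 0.04905
D = ½ρv²S·CD = ½ × 1.03 × 57² × 13.9 × 0.04905 = 1140 N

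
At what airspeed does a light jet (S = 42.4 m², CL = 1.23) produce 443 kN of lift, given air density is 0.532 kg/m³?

v = 179 m/s

L = ½ρv²S·CL ⇒ v = √(2L/(ρ·S·CL))
v = √(2 × 4.43×10^5 / (0.532 × 42.4 × 1.23)) = √31930 = 179 m/s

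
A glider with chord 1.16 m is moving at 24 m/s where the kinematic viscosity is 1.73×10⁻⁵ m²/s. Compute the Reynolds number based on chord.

Re = 1.61×10^6

Re = v·c/ν = 24 × 1.16 / (1.73×10⁻⁵) = 1.61×10^6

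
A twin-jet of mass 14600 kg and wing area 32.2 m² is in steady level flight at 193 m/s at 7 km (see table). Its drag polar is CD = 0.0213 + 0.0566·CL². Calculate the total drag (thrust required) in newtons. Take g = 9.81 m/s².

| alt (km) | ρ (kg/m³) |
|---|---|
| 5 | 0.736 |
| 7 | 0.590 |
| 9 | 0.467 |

At 7 km, from the table: ρ = 0.590 kg/m³.
In steady level flight, lift balances weight: W = mg = 14600 × 9.81 = 1.4323×10^5 N.
Dynamic pressure q = 0.5 × 0.59 × 193² = 10990 Pa.
CL = 2W/(ρv²S) = 2×1.4323×10^5/(0.59×193²×32.2) = 0.4048.
CD = 0.0213 + 0.0566 × 0.4048² = 0.03057.
D = q·S·CD = 10990 × 32.2 × 0.03057 = 10820 N

D = 10800 N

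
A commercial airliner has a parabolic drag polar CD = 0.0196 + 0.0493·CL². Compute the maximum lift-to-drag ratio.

(L/D)max = 16.1

For CD = CD0 + K·CL², (L/D)max occurs at CL* = √(CD0/K) and equals 1/(2√(K·CD0)).
(L/D)max = 1/(2√(0.0493 × 0.0196)) = 1/(2 × 0.03109) = 16.1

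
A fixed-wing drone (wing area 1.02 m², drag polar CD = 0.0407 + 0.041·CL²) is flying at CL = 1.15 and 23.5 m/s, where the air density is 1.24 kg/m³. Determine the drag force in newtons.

D = 33.2 N

CD = 0.0407 + 0.041 × 1.15² = 0.09492
D = ½ρv²S·CD = ½ × 1.24 × 23.5² × 1.02 × 0.09492 = 33.2 N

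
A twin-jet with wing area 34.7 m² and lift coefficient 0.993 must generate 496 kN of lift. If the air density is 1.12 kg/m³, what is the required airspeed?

v = 160 m/s

L = ½ρv²S·CL ⇒ v = √(2L/(ρ·S·CL))
v = √(2 × 4.96×10^5 / (1.12 × 34.7 × 0.993)) = √25700 = 160 m/s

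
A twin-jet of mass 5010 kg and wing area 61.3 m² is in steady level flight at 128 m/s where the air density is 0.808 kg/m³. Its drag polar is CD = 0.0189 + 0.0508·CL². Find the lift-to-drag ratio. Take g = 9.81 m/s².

L/D = 6.17

In steady level flight, lift balances weight: W = mg = 5010 × 9.81 = 49148 N.
q = ½ρv² = ½ × 0.808 × 128² = 6619 Pa.
CL = W/(q·S) = 49148 / (6619 × 61.3) = 0.1211.
CD = 0.0189 + 0.0508 × 0.1211² = 0.01965.
L/D = CL/CD = 0.1211 / 0.01965 = 6.17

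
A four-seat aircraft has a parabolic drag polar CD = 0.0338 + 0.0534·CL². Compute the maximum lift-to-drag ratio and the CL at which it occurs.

For CD = CD0 + K·CL², (L/D)max occurs at CL* = √(CD0/K) and equals 1/(2√(K·CD0)).
(L/D)max = 1/(2√(0.0534 × 0.0338)) = 1/(2 × 0.04248) = 11.8
CL* = √(0.0338/0.0534) = 0.796

(L/D)max = 11.8, at CL = 0.796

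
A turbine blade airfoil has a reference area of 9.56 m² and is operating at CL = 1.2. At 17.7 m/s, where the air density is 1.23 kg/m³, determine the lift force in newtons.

L = 2210 N

Dynamic pressure q = ½ρv² = ½ × 1.23 × 17.7² = 192.7 Pa.
L = q·S·CL = 192.7 × 9.56 × 1.2 = 2210 N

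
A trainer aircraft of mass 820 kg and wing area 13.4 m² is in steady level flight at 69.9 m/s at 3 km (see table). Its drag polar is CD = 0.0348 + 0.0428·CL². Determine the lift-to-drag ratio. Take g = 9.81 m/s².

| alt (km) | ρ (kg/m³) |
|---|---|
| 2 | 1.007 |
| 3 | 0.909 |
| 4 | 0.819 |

At 3 km, from the table: ρ = 0.909 kg/m³.
Level flight ⇒ L = W = m·g = 820 × 9.81 = 8044.2 N.
Dynamic pressure q = 0.5 × 0.909 × 69.9² = 2221 Pa.
Required CL = L/(qS) = 8044.2/(2221·13.4) = 0.2703.
CD = 0.0348 + 0.0428 × 0.2703² = 0.03793.
L/D = CL/CD = 0.2703 / 0.03793 = 7.13

L/D = 7.13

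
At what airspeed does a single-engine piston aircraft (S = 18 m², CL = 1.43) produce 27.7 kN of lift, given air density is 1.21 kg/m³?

L = ½ρv²S·CL ⇒ v = √(2L/(ρ·S·CL))
v = √(2 × 27700 / (1.21 × 18 × 1.43)) = √1779 = 42.2 m/s

v = 42.2 m/s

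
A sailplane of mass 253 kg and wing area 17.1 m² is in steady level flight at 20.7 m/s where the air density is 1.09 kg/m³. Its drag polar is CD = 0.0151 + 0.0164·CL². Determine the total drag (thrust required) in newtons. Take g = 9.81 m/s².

D = 85.6 N

Level flight ⇒ L = W = m·g = 253 × 9.81 = 2481.9 N.
Dynamic pressure q = 0.5 × 1.09 × 20.7² = 233.5 Pa.
Required CL = L/(qS) = 2481.9/(233.5·17.1) = 0.6215.
CD = 0.0151 + 0.0164 × 0.6215² = 0.02144.
D = q·S·CD = 233.5 × 17.1 × 0.02144 = 85.6 N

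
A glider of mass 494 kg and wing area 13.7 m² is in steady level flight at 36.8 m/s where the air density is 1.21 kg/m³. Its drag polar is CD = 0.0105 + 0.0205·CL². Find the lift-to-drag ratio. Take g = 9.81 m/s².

L/D = 30.1

Level flight ⇒ L = W = m·g = 494 × 9.81 = 4846.1 N.
q = ½ρv² = ½ × 1.21 × 36.8² = 819.3 Pa.
CL = W/(q·S) = 4846.1 / (819.3 × 13.7) = 0.4317.
CD = 0.0105 + 0.0205 × 0.4317² = 0.01432.
L/D = CL/CD = 0.4317 / 0.01432 = 30.1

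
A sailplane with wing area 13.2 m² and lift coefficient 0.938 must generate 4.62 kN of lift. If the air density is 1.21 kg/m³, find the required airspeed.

L = ½ρv²S·CL ⇒ v = √(2L/(ρ·S·CL))
v = √(2 × 4620 / (1.21 × 13.2 × 0.938)) = √616.8 = 24.8 m/s

v = 24.8 m/s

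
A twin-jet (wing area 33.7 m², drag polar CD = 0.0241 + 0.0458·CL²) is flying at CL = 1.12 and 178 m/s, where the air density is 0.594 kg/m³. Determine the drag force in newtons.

D = 25900 N

CD = 0.0241 + 0.0458 × 1.12² = 0.08155
D = ½ρv²S·CD = ½ × 0.594 × 178² × 33.7 × 0.08155 = 25900 N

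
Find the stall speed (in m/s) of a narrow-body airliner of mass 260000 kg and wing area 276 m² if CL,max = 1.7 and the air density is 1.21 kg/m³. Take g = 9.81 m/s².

Weight W = mg = 260000 × 9.81 = 2.551×10^6 N.
From L = ½ρV²S·CL,max = W: V_stall = √(2W/(ρSCL,max)) = √(2·2.551×10^6/(1.21·276·1.7))
V_stall = √8985 = 94.8 m/s

V_stall = 94.8 m/s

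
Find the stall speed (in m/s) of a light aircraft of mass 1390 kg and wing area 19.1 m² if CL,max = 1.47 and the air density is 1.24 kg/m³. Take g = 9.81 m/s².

V_stall = 28 m/s

Weight W = mg = 1390 × 9.81 = 13640 N.
From L = ½ρV²S·CL,max = W: V_stall = √(2W/(ρSCL,max)) = √(2·13640/(1.24·19.1·1.47))
V_stall = √783.3 = 28 m/s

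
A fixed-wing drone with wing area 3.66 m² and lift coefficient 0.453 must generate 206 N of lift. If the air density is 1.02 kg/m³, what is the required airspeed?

L = ½ρv²S·CL ⇒ v = √(2L/(ρ·S·CL))
v = √(2 × 206 / (1.02 × 3.66 × 0.453)) = √243.6 = 15.6 m/s

v = 15.6 m/s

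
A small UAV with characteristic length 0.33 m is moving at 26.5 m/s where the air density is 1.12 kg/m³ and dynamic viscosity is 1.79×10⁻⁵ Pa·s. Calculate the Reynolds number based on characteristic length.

Re = ρ·v·c/μ = 1.12 × 26.5 × 0.33 / (1.79×10⁻⁵) = 5.47×10^5

Re = 5.47×10^5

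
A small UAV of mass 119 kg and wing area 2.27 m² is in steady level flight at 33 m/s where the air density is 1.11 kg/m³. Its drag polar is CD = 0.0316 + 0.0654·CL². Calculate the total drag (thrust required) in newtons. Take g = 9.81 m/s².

Weight W = mg = 119 × 9.81 = 1167.4 N; in level flight L = W.
q = ½ρv² = ½ × 1.11 × 33² = 604.4 Pa.
CL = 2W/(ρv²S) = 2×1167.4/(1.11×33²×2.27) = 0.8509.
CD = 0.0316 + 0.0654 × 0.8509² = 0.07895.
D = q·S·CD = 604.4 × 2.27 × 0.07895 = 108.3 N

D = 108 N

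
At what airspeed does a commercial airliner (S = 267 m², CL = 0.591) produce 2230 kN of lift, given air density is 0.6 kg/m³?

L = ½ρv²S·CL ⇒ v = √(2L/(ρ·S·CL))
v = √(2 × 2.23×10^6 / (0.6 × 267 × 0.591)) = √47110 = 217 m/s

v = 217 m/s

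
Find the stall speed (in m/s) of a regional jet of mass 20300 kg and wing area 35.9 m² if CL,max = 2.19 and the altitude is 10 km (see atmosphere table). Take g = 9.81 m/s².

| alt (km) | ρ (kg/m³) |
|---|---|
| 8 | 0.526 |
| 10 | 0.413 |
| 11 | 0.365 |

At 10 km, from the table: ρ = 0.413 kg/m³.
Weight W = mg = 20300 × 9.81 = 1.991×10^5 N.
V_stall = √(2W/(ρ·S·CL,max)) = √(2 × 1.991×10^5 / (0.413 × 35.9 × 2.19))
V_stall = √12270 = 111 m/s

V_stall = 111 m/s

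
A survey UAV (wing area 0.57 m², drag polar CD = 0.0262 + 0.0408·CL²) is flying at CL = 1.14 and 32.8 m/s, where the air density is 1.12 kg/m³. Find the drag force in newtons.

D = 27.2 N

CD = 0.0262 + 0.0408 × 1.14² = 0.07922
D = ½ρv²S·CD = ½ × 1.12 × 32.8² × 0.57 × 0.07922 = 27.2 N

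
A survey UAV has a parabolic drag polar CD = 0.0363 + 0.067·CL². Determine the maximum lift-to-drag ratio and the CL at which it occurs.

(L/D)max = 10.1, at CL = 0.736

For CD = CD0 + K·CL², (L/D)max occurs at CL* = √(CD0/K) and equals 1/(2√(K·CD0)).
(L/D)max = 1/(2√(0.067 × 0.0363)) = 1/(2 × 0.04932) = 10.1
CL* = √(0.0363/0.067) = 0.736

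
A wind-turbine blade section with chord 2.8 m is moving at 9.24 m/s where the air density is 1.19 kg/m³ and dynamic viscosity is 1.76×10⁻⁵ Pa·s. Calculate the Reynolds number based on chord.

Re = ρ·v·c/μ = 1.19 × 9.24 × 2.8 / (1.76×10⁻⁵) = 1.75×10^6

Re = 1.75×10^6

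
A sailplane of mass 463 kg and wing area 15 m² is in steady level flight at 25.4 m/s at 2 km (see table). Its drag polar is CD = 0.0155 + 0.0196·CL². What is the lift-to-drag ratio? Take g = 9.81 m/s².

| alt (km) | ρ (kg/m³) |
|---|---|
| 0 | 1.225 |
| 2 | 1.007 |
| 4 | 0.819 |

At 2 km, from the table: ρ = 1.007 kg/m³.
Level flight ⇒ L = W = m·g = 463 × 9.81 = 4542 N.
q = ½ρv² = ½ × 1.007 × 25.4² = 324.8 Pa.
CL = 2W/(ρv²S) = 2×4542/(1.007×25.4²×15) = 0.9322.
CD = 0.0155 + 0.0196 × 0.9322² = 0.03253.
L/D = CL/CD = 0.9322 / 0.03253 = 28.7

L/D = 28.7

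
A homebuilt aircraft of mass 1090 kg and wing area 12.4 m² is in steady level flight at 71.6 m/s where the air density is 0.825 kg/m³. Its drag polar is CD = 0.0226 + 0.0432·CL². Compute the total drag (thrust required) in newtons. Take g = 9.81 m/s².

Weight W = mg = 1090 × 9.81 = 10693 N; in level flight L = W.
Dynamic pressure q = 0.5 × 0.825 × 71.6² = 2115 Pa.
Required CL = L/(qS) = 10693/(2115·12.4) = 0.4078.
CD = 0.0226 + 0.0432 × 0.4078² = 0.02978.
D = q·S·CD = 2115 × 12.4 × 0.02978 = 781 N

D = 781 N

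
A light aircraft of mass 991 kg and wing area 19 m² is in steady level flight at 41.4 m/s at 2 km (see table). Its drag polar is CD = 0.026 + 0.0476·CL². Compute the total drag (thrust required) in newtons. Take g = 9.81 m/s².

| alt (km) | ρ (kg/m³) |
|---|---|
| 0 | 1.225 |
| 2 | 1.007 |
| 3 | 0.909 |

D = 701 N

At 2 km, from the table: ρ = 1.007 kg/m³.
In steady level flight, lift balances weight: W = mg = 991 × 9.81 = 9721.7 N.
Dynamic pressure q = 0.5 × 1.007 × 41.4² = 863 Pa.
CL = 2W/(ρv²S) = 2×9721.7/(1.007×41.4²×19) = 0.5929.
CD = 0.026 + 0.0476 × 0.5929² = 0.04273.
D = q·S·CD = 863 × 19 × 0.04273 = 700.7 N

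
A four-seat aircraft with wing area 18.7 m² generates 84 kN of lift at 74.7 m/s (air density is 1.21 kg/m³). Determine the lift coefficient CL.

From L = ½ρv²S·CL, rearranging gives CL = 2L/(ρv²S).
CL = 2 × 84000 / (1.21 × 74.7² × 18.7) = 1.33

CL = 1.33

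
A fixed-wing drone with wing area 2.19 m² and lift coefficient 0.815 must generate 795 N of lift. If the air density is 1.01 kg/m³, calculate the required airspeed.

v = 29.7 m/s

L = ½ρv²S·CL ⇒ v = √(2L/(ρ·S·CL))
v = √(2 × 795 / (1.01 × 2.19 × 0.815)) = √882 = 29.7 m/s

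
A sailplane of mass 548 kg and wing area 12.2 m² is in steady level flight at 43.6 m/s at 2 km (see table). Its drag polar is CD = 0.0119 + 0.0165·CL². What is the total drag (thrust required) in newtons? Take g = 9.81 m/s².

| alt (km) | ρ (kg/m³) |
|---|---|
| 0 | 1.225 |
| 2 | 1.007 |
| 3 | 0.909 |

At 2 km, from the table: ρ = 1.007 kg/m³.
In steady level flight, lift balances weight: W = mg = 548 × 9.81 = 5375.9 N.
q = ½ρv² = ½ × 1.007 × 43.6² = 957.1 Pa.
CL = 2W/(ρv²S) = 2×5375.9/(1.007×43.6²×12.2) = 0.4604.
CD = 0.0119 + 0.0165 × 0.4604² = 0.0154.
D = q·S·CD = 957.1 × 12.2 × 0.0154 = 179.8 N

D = 180 N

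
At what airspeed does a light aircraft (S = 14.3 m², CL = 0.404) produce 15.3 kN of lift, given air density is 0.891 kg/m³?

v = 77.1 m/s

L = ½ρv²S·CL ⇒ v = √(2L/(ρ·S·CL))
v = √(2 × 15300 / (0.891 × 14.3 × 0.404)) = √5945 = 77.1 m/s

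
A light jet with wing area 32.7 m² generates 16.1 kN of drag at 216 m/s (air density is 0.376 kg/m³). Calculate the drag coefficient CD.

From D = ½ρv²S·CD, rearranging gives CD = 2D/(ρv²S).
CD = 2 × 16100 / (0.376 × 216² × 32.7) = 0.0561

CD = 0.0561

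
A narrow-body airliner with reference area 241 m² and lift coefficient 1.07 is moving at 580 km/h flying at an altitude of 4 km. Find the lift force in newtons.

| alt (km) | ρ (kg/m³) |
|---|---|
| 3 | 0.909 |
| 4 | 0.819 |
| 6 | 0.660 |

L = 2.74×10^6 N

At 4 km, from the table: ρ = 0.819 kg/m³.
Convert speed: v = 580 km/h ÷ 3.6 = 161.1 m/s.
L = ½ρv²S·CL = ½ × 0.819 × 161.1² × 241 × 1.07 = 2.74×10^6 N ≈ 2740 kN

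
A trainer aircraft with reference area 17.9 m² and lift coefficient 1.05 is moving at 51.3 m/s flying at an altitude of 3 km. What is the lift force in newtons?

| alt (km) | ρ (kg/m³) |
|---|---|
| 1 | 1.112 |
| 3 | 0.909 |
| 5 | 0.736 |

At 3 km, from the table: ρ = 0.909 kg/m³.
Dynamic pressure q = ½ρv² = ½ × 0.909 × 51.3² = 1196 Pa.
L = q·S·CL = 1196 × 17.9 × 1.05 = 22500 N ≈ 22.5 kN

L = 22500 N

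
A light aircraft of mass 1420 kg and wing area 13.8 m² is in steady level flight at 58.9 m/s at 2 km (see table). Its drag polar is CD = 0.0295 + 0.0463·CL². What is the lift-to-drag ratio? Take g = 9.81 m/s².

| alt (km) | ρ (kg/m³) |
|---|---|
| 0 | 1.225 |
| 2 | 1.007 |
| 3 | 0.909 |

At 2 km, from the table: ρ = 1.007 kg/m³.
In steady level flight, lift balances weight: W = mg = 1420 × 9.81 = 13930 N.
q = ½ρv² = ½ × 1.007 × 58.9² = 1747 Pa.
Required CL = L/(qS) = 13930/(1747·13.8) = 0.5779.
CD = 0.0295 + 0.0463 × 0.5779² = 0.04496.
L/D = CL/CD = 0.5779 / 0.04496 = 12.9

L/D = 12.9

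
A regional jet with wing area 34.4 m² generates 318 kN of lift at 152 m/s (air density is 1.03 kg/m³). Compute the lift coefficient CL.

From L = ½ρv²S·CL, rearranging gives CL = 2L/(ρv²S).
CL = 2 × 3.18×10^5 / (1.03 × 152² × 34.4) = 0.777

CL = 0.777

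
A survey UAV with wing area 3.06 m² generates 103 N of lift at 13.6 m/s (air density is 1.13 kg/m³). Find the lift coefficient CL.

CL = 0.322

From L = ½ρv²S·CL, rearranging gives CL = 2L/(ρv²S).
CL = 2 × 103 / (1.13 × 13.6² × 3.06) = 0.322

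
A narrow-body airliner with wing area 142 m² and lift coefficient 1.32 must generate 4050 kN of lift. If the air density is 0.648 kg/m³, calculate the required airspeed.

L = ½ρv²S·CL ⇒ v = √(2L/(ρ·S·CL))
v = √(2 × 4.05×10^6 / (0.648 × 142 × 1.32)) = √66690 = 258 m/s

v = 258 m/s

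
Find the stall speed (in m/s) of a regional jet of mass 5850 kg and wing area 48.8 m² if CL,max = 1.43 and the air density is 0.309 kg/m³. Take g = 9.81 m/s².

Weight W = mg = 5850 × 9.81 = 57390 N.
From L = ½ρV²S·CL,max = W: V_stall = √(2W/(ρSCL,max)) = √(2·57390/(0.309·48.8·1.43))
V_stall = √5323 = 73 m/s

V_stall = 73 m/s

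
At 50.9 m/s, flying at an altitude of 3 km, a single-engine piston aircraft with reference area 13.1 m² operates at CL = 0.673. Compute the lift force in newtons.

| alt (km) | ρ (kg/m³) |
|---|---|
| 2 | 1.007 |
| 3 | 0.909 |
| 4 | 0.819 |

L = 10400 N

At 3 km, from the table: ρ = 0.909 kg/m³.
Dynamic pressure q = ½ρv² = ½ × 0.909 × 50.9² = 1178 Pa.
L = q·S·CL = 1178 × 13.1 × 0.673 = 10400 N ≈ 10.4 kN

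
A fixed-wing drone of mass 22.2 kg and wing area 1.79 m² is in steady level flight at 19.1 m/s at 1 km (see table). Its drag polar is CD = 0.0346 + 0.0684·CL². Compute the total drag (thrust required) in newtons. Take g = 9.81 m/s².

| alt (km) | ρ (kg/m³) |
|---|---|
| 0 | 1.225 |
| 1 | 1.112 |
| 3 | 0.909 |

D = 21.5 N

At 1 km, from the table: ρ = 1.112 kg/m³.
Weight W = mg = 22.2 × 9.81 = 217.78 N; in level flight L = W.
Dynamic pressure q = 0.5 × 1.112 × 19.1² = 202.8 Pa.
CL = W/(q·S) = 217.78 / (202.8 × 1.79) = 0.5998.
CD = 0.0346 + 0.0684 × 0.5998² = 0.05921.
D = q·S·CD = 202.8 × 1.79 × 0.05921 = 21.5 N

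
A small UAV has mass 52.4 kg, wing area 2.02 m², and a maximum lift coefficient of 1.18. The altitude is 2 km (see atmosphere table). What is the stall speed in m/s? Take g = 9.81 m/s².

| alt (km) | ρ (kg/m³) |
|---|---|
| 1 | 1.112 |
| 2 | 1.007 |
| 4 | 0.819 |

At 2 km, from the table: ρ = 1.007 kg/m³.
At stall, lift equals weight: L = W = m·g = 52.4 × 9.81 = 514 N.
V_stall = √(2W/(ρ·S·CL,max)) = √(2 × 514 / (1.007 × 2.02 × 1.18))
V_stall = √428.3 = 20.7 m/s

V_stall = 20.7 m/s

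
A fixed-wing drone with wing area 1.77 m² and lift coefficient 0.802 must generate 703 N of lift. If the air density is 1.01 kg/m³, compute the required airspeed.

L = ½ρv²S·CL ⇒ v = √(2L/(ρ·S·CL))
v = √(2 × 703 / (1.01 × 1.77 × 0.802)) = √980.7 = 31.3 m/s

v = 31.3 m/s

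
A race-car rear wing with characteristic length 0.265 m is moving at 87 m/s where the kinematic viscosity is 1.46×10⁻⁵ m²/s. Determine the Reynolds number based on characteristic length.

Re = 1.58×10^6

Re = v·c/ν = 87 × 0.265 / (1.46×10⁻⁵) = 1.58×10^6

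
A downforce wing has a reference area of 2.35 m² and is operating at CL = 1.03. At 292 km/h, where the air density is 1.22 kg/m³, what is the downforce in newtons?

Convert speed: v = 292 km/h ÷ 3.6 = 81.11 m/s.
L = ½ρv²S·CL = ½ × 1.22 × 81.11² × 2.35 × 1.03 = 9710 N ≈ 9.71 kN

L = 9710 N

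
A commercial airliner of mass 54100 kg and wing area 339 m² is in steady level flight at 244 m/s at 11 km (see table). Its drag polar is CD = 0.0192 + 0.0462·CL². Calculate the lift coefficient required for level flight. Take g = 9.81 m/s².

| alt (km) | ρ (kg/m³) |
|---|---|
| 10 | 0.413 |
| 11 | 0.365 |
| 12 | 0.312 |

At 11 km, from the table: ρ = 0.365 kg/m³.
Level flight ⇒ L = W = m·g = 54100 × 9.81 = 5.3072×10^5 N.
q = ½ρv² = ½ × 0.365 × 244² = 10870 Pa.
CL = W/(q·S) = 5.3072×10^5 / (10870 × 339) = 0.1441.

CL = 0.144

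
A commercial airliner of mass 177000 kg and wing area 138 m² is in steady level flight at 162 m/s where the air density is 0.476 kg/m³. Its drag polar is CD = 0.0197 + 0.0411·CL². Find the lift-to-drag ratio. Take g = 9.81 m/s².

L/D = 10.8

Level flight ⇒ L = W = m·g = 177000 × 9.81 = 1.7364×10^6 N.
Dynamic pressure q = 0.5 × 0.476 × 162² = 6246 Pa.
Required CL = L/(qS) = 1.7364×10^6/(6246·138) = 2.014.
CD = 0.0197 + 0.0411 × 2.014² = 0.1865.
L/D = CL/CD = 2.014 / 0.1865 = 10.8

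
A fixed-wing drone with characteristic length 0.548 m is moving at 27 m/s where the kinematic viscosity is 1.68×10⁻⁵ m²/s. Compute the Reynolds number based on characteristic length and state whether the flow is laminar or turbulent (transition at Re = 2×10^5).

Re = 8.81×10^5 (turbulent)

Re = v·c/ν = 27 × 0.548 / (1.68×10⁻⁵) = 8.81×10^5
Since 8.81×10^5 > 2×10^5, the flow is turbulent.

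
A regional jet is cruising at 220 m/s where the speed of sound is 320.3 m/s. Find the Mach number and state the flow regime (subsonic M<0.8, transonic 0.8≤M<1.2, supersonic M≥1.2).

M = v/a = 220 / 320.3 = 0.687
M = 0.687 → subsonic.

M = 0.687 (subsonic)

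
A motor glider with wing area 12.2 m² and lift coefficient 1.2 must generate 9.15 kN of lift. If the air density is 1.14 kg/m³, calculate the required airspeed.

L = ½ρv²S·CL ⇒ v = √(2L/(ρ·S·CL))
v = √(2 × 9150 / (1.14 × 12.2 × 1.2)) = √1096 = 33.1 m/s

v = 33.1 m/s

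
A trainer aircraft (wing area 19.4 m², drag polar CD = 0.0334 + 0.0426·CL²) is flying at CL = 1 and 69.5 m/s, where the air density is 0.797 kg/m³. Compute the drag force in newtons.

CD = 0.0334 + 0.0426 × 1² = 0.076
D = ½ρv²S·CD = ½ × 0.797 × 69.5² × 19.4 × 0.076 = 2840 N

D = 2840 N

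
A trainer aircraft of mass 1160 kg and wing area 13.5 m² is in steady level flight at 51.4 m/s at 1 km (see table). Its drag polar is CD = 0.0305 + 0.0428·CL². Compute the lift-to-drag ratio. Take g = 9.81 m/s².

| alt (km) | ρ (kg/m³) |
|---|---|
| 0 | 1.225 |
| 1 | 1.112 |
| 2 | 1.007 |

L/D = 12.9

At 1 km, from the table: ρ = 1.112 kg/m³.
In steady level flight, lift balances weight: W = mg = 1160 × 9.81 = 11380 N.
Dynamic pressure q = 0.5 × 1.112 × 51.4² = 1469 Pa.
Required CL = L/(qS) = 11380/(1469·13.5) = 0.5738.
CD = 0.0305 + 0.0428 × 0.5738² = 0.04459.
L/D = CL/CD = 0.5738 / 0.04459 = 12.9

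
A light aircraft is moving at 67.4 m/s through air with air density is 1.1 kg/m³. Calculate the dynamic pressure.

q = ½ρv² = ½ × 1.1 × 67.4² = 2500 Pa

q = 2500 Pa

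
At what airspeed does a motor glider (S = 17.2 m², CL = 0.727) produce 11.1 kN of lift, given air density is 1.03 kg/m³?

L = ½ρv²S·CL ⇒ v = √(2L/(ρ·S·CL))
v = √(2 × 11100 / (1.03 × 17.2 × 0.727)) = √1724 = 41.5 m/s

v = 41.5 m/s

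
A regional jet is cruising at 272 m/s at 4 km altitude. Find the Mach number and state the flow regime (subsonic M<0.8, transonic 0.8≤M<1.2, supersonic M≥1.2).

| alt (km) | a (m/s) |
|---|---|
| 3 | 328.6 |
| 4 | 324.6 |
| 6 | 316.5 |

At 4 km, from the table: a = 324.6 m/s.
M = v/a = 272 / 324.6 = 0.838
M = 0.838 → transonic.

M = 0.838 (transonic)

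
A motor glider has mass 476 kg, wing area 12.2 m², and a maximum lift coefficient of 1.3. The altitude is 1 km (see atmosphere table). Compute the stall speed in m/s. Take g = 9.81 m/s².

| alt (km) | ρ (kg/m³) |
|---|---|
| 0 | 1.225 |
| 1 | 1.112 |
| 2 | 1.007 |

V_stall = 23 m/s

At 1 km, from the table: ρ = 1.112 kg/m³.
Stall occurs when L = W at CL,max. W = mg = 476 × 9.81 = 4670 N.
From L = ½ρV²S·CL,max = W: V_stall = √(2W/(ρSCL,max)) = √(2·4670/(1.112·12.2·1.3))
V_stall = √529.5 = 23 m/s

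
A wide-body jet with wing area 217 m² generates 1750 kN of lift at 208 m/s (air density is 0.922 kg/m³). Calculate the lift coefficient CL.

From L = ½ρv²S·CL, rearranging gives CL = 2L/(ρv²S).
CL = 2 × 1.75×10^6 / (0.922 × 208² × 217) = 0.404

CL = 0.404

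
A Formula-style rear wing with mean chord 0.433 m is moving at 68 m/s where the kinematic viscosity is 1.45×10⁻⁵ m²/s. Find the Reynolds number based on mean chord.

Re = 2.03×10^6

Re = v·c/ν = 68 × 0.433 / (1.45×10⁻⁵) = 2.03×10^6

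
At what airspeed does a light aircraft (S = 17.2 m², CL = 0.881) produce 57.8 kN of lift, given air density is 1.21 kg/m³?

L = ½ρv²S·CL ⇒ v = √(2L/(ρ·S·CL))
v = √(2 × 57800 / (1.21 × 17.2 × 0.881)) = √6305 = 79.4 m/s

v = 79.4 m/s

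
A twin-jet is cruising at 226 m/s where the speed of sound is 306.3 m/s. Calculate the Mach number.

M = v/a = 226 / 306.3 = 0.738

M = 0.738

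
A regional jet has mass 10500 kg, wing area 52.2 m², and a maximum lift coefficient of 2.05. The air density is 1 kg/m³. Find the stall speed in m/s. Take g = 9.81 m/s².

At stall, lift equals weight: L = W = m·g = 10500 × 9.81 = 1.03×10^5 N.
V_stall = √(2W/(ρ·S·CL,max)) = √(2 × 1.03×10^5 / (1 × 52.2 × 2.05))
V_stall = √1925 = 43.9 m/s

V_stall = 43.9 m/s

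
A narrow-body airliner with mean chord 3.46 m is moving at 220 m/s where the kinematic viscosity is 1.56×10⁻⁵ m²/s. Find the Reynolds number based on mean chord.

Re = 4.88×10^7

Re = v·c/ν = 220 × 3.46 / (1.56×10⁻⁵) = 4.88×10^7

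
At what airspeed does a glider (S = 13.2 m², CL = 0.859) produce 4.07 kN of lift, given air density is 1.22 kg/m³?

L = ½ρv²S·CL ⇒ v = √(2L/(ρ·S·CL))
v = √(2 × 4070 / (1.22 × 13.2 × 0.859)) = √588.4 = 24.3 m/s

v = 24.3 m/s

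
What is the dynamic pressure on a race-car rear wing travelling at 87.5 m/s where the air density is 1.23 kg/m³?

q = 4710 Pa

q = ½ρv² = ½ × 1.23 × 87.5² = 4710 Pa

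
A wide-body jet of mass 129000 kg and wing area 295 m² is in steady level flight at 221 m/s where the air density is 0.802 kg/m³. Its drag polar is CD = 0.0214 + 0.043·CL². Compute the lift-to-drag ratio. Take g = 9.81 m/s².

L/D = 9.34

Level flight ⇒ L = W = m·g = 129000 × 9.81 = 1.2655×10^6 N.
Dynamic pressure q = 0.5 × 0.802 × 221² = 19590 Pa.
CL = W/(q·S) = 1.2655×10^6 / (19590 × 295) = 0.219.
CD = 0.0214 + 0.043 × 0.219² = 0.02346.
L/D = CL/CD = 0.219 / 0.02346 = 9.34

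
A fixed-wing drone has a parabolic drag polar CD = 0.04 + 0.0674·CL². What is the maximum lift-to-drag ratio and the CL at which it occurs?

(L/D)max = 9.63, at CL = 0.77

For CD = CD0 + K·CL², (L/D)max occurs at CL* = √(CD0/K) and equals 1/(2√(K·CD0)).
(L/D)max = 1/(2√(0.0674 × 0.04)) = 1/(2 × 0.05192) = 9.63
CL* = √(0.04/0.0674) = 0.77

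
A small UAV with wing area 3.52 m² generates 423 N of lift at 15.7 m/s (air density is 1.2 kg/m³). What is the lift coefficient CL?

From L = ½ρv²S·CL, rearranging gives CL = 2L/(ρv²S).
CL = 2 × 423 / (1.2 × 15.7² × 3.52) = 0.813

CL = 0.813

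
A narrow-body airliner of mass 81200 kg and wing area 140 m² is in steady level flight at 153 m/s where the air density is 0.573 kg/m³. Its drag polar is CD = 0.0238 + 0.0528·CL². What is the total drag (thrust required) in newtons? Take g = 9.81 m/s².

D = 58000 N

Level flight ⇒ L = W = m·g = 81200 × 9.81 = 7.9657×10^5 N.
q = ½ρv² = ½ × 0.573 × 153² = 6707 Pa.
Required CL = L/(qS) = 7.9657×10^5/(6707·140) = 0.8484.
CD = 0.0238 + 0.0528 × 0.8484² = 0.0618.
D = q·S·CD = 6707 × 140 × 0.0618 = 58030 N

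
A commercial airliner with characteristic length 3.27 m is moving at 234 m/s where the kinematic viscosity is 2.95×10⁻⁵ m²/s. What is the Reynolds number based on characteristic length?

Re = 2.59×10^7

Re = v·c/ν = 234 × 3.27 / (2.95×10⁻⁵) = 2.59×10^7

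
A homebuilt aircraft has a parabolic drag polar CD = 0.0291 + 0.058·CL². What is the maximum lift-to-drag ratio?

(L/D)max = 12.2

For CD = CD0 + K·CL², (L/D)max occurs at CL* = √(CD0/K) and equals 1/(2√(K·CD0)).
(L/D)max = 1/(2√(0.058 × 0.0291)) = 1/(2 × 0.04108) = 12.2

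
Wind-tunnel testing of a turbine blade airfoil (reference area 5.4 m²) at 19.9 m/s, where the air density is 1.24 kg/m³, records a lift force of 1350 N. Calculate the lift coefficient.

From L = ½ρv²S·CL, rearranging gives CL = 2L/(ρv²S).
CL = 2 × 1350 / (1.24 × 19.9² × 5.4) = 1.02

CL = 1.02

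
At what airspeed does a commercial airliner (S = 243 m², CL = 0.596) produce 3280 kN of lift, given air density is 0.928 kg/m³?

L = ½ρv²S·CL ⇒ v = √(2L/(ρ·S·CL))
v = √(2 × 3.28×10^6 / (0.928 × 243 × 0.596)) = √48810 = 221 m/s

v = 221 m/s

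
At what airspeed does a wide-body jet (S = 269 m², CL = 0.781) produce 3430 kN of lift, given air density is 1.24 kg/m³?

v = 162 m/s

L = ½ρv²S·CL ⇒ v = √(2L/(ρ·S·CL))
v = √(2 × 3.43×10^6 / (1.24 × 269 × 0.781)) = √26330 = 162 m/s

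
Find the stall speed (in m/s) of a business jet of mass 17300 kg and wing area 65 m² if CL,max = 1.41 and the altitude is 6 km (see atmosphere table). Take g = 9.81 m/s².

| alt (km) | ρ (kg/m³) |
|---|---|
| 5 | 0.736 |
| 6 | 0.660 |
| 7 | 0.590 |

At 6 km, from the table: ρ = 0.660 kg/m³.
Stall occurs when L = W at CL,max. W = mg = 17300 × 9.81 = 1.697×10^5 N.
From L = ½ρV²S·CL,max = W: V_stall = √(2W/(ρSCL,max)) = √(2·1.697×10^5/(0.66·65·1.41))
V_stall = √5611 = 74.9 m/s

V_stall = 74.9 m/s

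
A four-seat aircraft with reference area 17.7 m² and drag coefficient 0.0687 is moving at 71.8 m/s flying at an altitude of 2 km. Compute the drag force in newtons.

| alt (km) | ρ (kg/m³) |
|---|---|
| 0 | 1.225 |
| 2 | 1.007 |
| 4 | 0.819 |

At 2 km, from the table: ρ = 1.007 kg/m³.
Dynamic pressure q = ½ρv² = ½ × 1.007 × 71.8² = 2596 Pa.
D = q·S·CD = 2596 × 17.7 × 0.0687 = 3160 N

D = 3160 N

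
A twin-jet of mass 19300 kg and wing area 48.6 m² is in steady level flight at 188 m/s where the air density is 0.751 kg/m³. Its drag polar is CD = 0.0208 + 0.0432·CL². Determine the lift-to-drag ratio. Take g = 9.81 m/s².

In steady level flight, lift balances weight: W = mg = 19300 × 9.81 = 1.8933×10^5 N.
q = ½ρv² = ½ × 0.751 × 188² = 13270 Pa.
CL = 2W/(ρv²S) = 2×1.8933×10^5/(0.751×188²×48.6) = 0.2935.
CD = 0.0208 + 0.0432 × 0.2935² = 0.02452.
L/D = CL/CD = 0.2935 / 0.02452 = 12

L/D = 12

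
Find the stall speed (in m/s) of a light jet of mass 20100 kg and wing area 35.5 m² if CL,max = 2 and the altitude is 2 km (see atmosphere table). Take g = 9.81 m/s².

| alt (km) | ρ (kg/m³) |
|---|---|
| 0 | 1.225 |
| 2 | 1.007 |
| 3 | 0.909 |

V_stall = 74.3 m/s

At 2 km, from the table: ρ = 1.007 kg/m³.
At stall, lift equals weight: L = W = m·g = 20100 × 9.81 = 1.972×10^5 N.
V_stall = √(2W/(ρ·S·CL,max)) = √(2 × 1.972×10^5 / (1.007 × 35.5 × 2))
V_stall = √5516 = 74.3 m/s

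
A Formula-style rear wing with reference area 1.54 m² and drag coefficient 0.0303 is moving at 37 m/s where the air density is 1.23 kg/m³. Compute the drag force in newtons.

D = ½ρv²S·CD = ½ × 1.23 × 37² × 1.54 × 0.0303 = 39.3 N

D = 39.3 N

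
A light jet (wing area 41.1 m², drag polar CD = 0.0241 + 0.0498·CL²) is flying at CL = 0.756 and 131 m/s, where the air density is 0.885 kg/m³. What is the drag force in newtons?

D = 16400 N

CD = 0.0241 + 0.0498 × 0.756² = 0.05256
D = ½ρv²S·CD = ½ × 0.885 × 131² × 41.1 × 0.05256 = 16400 N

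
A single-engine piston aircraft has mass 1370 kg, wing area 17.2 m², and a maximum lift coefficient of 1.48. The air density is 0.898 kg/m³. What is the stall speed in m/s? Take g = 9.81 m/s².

V_stall = 34.3 m/s

Stall occurs when L = W at CL,max. W = mg = 1370 × 9.81 = 13440 N.
V_stall = √(2W/(ρ·S·CL,max)) = √(2 × 13440 / (0.898 × 17.2 × 1.48))
V_stall = √1176 = 34.3 m/s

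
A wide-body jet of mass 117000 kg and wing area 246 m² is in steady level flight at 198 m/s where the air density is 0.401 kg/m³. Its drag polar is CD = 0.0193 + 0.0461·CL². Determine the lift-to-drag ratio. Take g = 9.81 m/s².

L/D = 16.7

In steady level flight, lift balances weight: W = mg = 117000 × 9.81 = 1.1478×10^6 N.
q = ½ρv² = ½ × 0.401 × 198² = 7860 Pa.
Required CL = L/(qS) = 1.1478×10^6/(7860·246) = 0.5936.
CD = 0.0193 + 0.0461 × 0.5936² = 0.03554.
L/D = CL/CD = 0.5936 / 0.03554 = 16.7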